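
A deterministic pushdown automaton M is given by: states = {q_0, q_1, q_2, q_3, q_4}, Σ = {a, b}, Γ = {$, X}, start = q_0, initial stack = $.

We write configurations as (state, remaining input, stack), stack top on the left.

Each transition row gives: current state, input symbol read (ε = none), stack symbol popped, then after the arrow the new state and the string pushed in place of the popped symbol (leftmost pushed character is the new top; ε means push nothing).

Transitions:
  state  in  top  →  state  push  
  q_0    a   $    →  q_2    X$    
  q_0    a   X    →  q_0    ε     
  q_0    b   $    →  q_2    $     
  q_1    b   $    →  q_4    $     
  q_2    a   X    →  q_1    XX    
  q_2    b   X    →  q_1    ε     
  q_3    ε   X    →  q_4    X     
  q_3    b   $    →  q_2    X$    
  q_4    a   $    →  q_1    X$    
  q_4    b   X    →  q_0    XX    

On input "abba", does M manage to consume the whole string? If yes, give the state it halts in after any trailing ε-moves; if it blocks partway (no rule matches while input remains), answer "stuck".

(q_0, abba, $) ⊢ (q_2, bba, X$) ⊢ (q_1, ba, $) ⊢ (q_4, a, $) ⊢ (q_1, ε, X$)
All input consumed; M is in state q_1.

q_1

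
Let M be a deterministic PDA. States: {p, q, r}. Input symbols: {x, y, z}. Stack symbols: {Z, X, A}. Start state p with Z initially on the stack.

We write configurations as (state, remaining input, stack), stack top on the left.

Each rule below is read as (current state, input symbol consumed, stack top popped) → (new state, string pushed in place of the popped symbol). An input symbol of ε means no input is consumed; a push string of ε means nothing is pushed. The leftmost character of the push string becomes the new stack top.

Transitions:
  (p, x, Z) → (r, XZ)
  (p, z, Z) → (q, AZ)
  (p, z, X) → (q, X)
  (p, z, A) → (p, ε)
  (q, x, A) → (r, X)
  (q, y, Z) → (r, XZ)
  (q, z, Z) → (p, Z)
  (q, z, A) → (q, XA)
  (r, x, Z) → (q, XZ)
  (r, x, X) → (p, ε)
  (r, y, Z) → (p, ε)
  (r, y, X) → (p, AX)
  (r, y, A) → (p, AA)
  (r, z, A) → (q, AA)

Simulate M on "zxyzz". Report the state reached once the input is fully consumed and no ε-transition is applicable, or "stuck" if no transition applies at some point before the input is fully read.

q

(p, zxyzz, Z) ⊢ (q, xyzz, AZ) ⊢ (r, yzz, XZ) ⊢ (p, zz, AXZ) ⊢ (p, z, XZ) ⊢ (q, ε, XZ)
All input consumed; M is in state q.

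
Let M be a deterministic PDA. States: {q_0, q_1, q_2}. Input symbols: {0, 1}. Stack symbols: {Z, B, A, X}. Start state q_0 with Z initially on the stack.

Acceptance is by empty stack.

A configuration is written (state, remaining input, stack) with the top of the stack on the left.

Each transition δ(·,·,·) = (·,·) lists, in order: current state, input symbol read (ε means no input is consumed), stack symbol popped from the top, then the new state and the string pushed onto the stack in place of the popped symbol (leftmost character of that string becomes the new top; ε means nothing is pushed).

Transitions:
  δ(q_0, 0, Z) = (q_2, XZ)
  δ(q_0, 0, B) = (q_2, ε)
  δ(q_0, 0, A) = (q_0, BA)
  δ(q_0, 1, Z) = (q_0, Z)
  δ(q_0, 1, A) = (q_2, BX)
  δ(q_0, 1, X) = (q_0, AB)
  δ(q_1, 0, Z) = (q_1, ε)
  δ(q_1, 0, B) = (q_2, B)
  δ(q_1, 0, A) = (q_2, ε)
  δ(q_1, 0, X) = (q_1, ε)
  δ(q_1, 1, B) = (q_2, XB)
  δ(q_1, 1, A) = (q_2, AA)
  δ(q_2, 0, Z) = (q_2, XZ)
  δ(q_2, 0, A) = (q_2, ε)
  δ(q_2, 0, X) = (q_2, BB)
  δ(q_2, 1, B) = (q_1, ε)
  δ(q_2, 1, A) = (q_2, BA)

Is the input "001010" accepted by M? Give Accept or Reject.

(q_0, 001010, Z) ⊢ (q_2, 01010, XZ) ⊢ (q_2, 1010, BBZ) ⊢ (q_1, 010, BZ) ⊢ (q_2, 10, BZ) ⊢ (q_1, 0, Z) ⊢ (q_1, ε, ε)
All input consumed and the stack is empty.

Accept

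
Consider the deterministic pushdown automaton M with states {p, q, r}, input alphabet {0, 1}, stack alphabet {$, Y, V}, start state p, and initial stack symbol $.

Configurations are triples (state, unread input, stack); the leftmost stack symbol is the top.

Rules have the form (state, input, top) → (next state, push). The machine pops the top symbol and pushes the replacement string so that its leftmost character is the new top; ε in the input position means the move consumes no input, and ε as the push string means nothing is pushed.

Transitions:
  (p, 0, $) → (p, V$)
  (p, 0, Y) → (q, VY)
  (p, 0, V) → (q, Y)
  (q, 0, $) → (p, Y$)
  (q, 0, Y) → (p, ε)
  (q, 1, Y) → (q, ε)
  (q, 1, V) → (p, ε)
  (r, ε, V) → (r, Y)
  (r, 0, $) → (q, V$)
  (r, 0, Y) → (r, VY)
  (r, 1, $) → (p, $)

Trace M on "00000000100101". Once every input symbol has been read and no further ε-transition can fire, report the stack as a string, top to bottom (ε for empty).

(p, 00000000100101, $)
  read 0, top $: go to p, push V$ → (p, 0000000100101, V$)
  read 0, top V: go to q, push Y → (q, 000000100101, Y$)
  read 0, top Y: go to p, push ε → (p, 00000100101, $)
  read 0, top $: go to p, push V$ → (p, 0000100101, V$)
  read 0, top V: go to q, push Y → (q, 000100101, Y$)
  read 0, top Y: go to p, push ε → (p, 00100101, $)
  read 0, top $: go to p, push V$ → (p, 0100101, V$)
  read 0, top V: go to q, push Y → (q, 100101, Y$)
  read 1, top Y: go to q, push ε → (q, 00101, $)
  read 0, top $: go to p, push Y$ → (p, 0101, Y$)
  read 0, top Y: go to q, push VY → (q, 101, VY$)
  read 1, top V: go to p, push ε → (p, 01, Y$)
  read 0, top Y: go to q, push VY → (q, 1, VY$)
  read 1, top V: go to p, push ε → (p, ε, Y$)
All input consumed in state p with stack Y$.

Y$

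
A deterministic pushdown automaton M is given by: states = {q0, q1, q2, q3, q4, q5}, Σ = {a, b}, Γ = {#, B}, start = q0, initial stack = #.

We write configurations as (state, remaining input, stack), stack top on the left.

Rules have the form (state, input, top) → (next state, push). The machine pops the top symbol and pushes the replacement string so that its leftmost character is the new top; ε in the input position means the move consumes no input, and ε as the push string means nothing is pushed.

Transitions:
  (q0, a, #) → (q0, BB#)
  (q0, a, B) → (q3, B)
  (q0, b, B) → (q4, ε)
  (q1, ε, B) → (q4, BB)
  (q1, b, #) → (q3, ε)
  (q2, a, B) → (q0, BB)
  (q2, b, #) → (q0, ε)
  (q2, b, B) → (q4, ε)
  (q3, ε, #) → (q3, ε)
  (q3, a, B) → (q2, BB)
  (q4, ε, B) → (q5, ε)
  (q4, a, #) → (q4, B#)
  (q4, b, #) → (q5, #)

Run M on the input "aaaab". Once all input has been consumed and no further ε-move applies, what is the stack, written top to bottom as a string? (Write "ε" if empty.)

(q0, aaaab, #)
  read a, top #: go to q0, push BB# → (q0, aaab, BB#)
  read a, top B: go to q3, push B → (q3, aab, BB#)
  read a, top B: go to q2, push BB → (q2, ab, BBB#)
  read a, top B: go to q0, push BB → (q0, b, BBBB#)
  read b, top B: go to q4, push ε → (q4, ε, BBB#)
  ε-move, top B: go to q5, push ε → (q5, ε, BB#)
All input consumed in state q5 with stack BB#.

BB#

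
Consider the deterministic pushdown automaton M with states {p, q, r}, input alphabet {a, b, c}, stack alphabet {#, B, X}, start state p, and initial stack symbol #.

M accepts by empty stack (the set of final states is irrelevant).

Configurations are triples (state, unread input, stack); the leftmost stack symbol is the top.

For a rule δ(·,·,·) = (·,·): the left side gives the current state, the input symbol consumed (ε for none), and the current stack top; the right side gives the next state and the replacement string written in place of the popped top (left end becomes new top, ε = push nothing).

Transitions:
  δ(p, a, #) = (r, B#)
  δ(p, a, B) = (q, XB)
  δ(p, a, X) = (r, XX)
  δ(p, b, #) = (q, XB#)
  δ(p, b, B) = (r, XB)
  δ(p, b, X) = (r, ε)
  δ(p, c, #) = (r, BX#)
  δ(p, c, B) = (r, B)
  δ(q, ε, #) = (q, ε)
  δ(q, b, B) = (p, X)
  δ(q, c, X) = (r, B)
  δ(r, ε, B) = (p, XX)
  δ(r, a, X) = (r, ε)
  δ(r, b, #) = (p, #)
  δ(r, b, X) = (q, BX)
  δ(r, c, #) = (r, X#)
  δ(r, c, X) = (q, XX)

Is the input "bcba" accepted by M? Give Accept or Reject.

Reject

(p, bcba, #)
  read b, top #: go to q, push XB# → (q, cba, XB#)
  read c, top X: go to r, push B → (r, ba, BB#)
  ε-move, top B: go to p, push XX → (p, ba, XXB#)
  read b, top X: go to r, push ε → (r, a, XB#)
  read a, top X: go to r, push ε → (r, ε, B#)
  ε-move, top B: go to p, push XX → (p, ε, XX#)
All input consumed; stack is XX#, not empty, and no further ε-move applies.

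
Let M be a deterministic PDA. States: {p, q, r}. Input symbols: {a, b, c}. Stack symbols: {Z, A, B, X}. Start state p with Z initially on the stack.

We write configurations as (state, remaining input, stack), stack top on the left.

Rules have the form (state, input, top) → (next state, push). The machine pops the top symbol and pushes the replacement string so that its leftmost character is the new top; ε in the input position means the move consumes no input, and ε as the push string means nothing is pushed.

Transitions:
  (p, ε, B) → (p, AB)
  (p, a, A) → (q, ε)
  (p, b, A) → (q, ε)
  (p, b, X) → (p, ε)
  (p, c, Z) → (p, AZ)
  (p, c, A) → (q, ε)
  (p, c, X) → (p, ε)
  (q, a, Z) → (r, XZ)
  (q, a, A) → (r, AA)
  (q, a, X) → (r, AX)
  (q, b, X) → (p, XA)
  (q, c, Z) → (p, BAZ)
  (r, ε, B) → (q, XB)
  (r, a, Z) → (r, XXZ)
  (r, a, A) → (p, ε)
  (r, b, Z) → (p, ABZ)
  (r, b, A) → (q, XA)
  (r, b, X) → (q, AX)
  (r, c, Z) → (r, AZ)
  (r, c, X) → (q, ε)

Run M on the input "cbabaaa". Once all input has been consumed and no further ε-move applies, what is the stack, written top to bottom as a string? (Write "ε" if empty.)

(p, cbabaaa, Z)
  read c, top Z: go to p, push AZ → (p, babaaa, AZ)
  read b, top A: go to q, push ε → (q, abaaa, Z)
  read a, top Z: go to r, push XZ → (r, baaa, XZ)
  read b, top X: go to q, push AX → (q, aaa, AXZ)
  read a, top A: go to r, push AA → (r, aa, AAXZ)
  read a, top A: go to p, push ε → (p, a, AXZ)
  read a, top A: go to q, push ε → (q, ε, XZ)
All input consumed in state q with stack XZ.

XZ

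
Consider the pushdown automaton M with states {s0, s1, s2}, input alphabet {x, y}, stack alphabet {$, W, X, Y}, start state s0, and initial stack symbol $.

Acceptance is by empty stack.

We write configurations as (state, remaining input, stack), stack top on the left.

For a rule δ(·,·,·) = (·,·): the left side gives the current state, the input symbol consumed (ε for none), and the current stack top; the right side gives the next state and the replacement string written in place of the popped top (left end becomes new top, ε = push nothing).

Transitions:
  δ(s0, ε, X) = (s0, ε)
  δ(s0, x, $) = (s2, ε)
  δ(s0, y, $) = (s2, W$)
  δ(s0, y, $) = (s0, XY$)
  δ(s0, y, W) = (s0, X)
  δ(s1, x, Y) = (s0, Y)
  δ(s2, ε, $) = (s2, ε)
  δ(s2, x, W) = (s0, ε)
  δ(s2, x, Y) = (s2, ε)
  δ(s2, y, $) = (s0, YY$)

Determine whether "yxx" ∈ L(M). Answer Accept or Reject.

One accepting computation: (s0, yxx, $) ⊢ (s2, xx, W$) ⊢ (s0, x, $) ⊢ (s2, ε, ε)
All input consumed and the stack is empty.

Accept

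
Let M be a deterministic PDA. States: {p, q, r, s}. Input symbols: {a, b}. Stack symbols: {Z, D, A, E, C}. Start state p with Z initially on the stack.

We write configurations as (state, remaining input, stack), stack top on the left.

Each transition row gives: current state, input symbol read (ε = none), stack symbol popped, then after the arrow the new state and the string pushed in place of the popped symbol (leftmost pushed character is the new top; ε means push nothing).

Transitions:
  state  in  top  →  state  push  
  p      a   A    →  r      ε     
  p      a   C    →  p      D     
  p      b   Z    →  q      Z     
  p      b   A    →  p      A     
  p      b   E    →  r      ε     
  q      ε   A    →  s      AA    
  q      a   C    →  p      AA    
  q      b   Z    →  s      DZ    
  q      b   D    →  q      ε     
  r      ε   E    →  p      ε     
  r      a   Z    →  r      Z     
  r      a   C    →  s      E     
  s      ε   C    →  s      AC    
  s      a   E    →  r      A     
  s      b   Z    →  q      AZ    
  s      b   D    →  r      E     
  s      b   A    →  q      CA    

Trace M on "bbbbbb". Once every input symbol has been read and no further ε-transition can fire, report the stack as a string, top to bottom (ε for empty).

(p, bbbbbb, Z)
  read b, top Z: go to q, push Z → (q, bbbbb, Z)
  read b, top Z: go to s, push DZ → (s, bbbb, DZ)
  read b, top D: go to r, push E → (r, bbb, EZ)
  ε-move, top E: go to p, push ε → (p, bbb, Z)
  read b, top Z: go to q, push Z → (q, bb, Z)
  read b, top Z: go to s, push DZ → (s, b, DZ)
  read b, top D: go to r, push E → (r, ε, EZ)
  ε-move, top E: go to p, push ε → (p, ε, Z)
All input consumed in state p with stack Z.

Z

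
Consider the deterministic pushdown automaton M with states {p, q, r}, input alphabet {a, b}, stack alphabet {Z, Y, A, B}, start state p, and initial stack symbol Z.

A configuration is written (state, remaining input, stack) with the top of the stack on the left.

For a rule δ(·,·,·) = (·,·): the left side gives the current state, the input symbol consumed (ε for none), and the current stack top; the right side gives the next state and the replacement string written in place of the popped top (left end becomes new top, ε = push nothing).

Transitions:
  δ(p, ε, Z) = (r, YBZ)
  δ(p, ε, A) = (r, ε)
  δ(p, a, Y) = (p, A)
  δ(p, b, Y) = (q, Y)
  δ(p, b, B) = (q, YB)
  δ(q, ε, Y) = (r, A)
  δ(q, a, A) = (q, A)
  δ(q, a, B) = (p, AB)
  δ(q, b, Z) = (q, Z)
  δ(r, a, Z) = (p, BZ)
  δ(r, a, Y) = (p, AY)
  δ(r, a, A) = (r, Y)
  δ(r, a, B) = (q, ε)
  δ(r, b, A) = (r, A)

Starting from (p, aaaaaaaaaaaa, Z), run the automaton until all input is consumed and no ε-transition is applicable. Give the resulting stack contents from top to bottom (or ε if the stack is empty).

(p, aaaaaaaaaaaa, Z) ⊢ (r, aaaaaaaaaaaa, YBZ) ⊢ (p, aaaaaaaaaaa, AYBZ) ⊢ (r, aaaaaaaaaaa, YBZ) ⊢ (p, aaaaaaaaaa, AYBZ) ⊢ (r, aaaaaaaaaa, YBZ) ⊢ (p, aaaaaaaaa, AYBZ) ⊢ (r, aaaaaaaaa, YBZ) ⊢ (p, aaaaaaaa, AYBZ) ⊢ (r, aaaaaaaa, YBZ) ⊢ (p, aaaaaaa, AYBZ) ⊢ (r, aaaaaaa, YBZ) ⊢ (p, aaaaaa, AYBZ) ⊢ (r, aaaaaa, YBZ) ⊢ (p, aaaaa, AYBZ) ⊢ (r, aaaaa, YBZ) ⊢ (p, aaaa, AYBZ) ⊢ (r, aaaa, YBZ) ⊢ (p, aaa, AYBZ) ⊢ (r, aaa, YBZ) ⊢ (p, aa, AYBZ) ⊢ (r, aa, YBZ) ⊢ (p, a, AYBZ) ⊢ (r, a, YBZ) ⊢ (p, ε, AYBZ) ⊢ (r, ε, YBZ)
All input consumed in state r with stack YBZ.

YBZ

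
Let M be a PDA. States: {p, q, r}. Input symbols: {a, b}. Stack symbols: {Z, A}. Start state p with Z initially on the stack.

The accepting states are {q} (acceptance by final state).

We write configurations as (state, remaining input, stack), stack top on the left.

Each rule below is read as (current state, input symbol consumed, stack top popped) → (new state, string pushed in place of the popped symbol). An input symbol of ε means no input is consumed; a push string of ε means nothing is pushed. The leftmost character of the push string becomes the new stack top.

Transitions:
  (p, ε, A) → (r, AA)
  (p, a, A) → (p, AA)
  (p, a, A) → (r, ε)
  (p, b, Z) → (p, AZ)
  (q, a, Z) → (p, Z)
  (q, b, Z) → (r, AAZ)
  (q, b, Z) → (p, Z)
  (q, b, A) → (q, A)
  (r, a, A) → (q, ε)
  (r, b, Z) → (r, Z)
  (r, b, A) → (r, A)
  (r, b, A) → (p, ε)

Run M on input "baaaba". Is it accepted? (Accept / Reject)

One accepting computation: (p, baaaba, Z) ⊢ (p, aaaba, AZ) ⊢ (p, aaba, AAZ) ⊢ (p, aba, AAAZ) ⊢ (r, ba, AAZ) ⊢ (r, a, AAZ) ⊢ (q, ε, AZ)
All input consumed and state q ∈ F.

Accept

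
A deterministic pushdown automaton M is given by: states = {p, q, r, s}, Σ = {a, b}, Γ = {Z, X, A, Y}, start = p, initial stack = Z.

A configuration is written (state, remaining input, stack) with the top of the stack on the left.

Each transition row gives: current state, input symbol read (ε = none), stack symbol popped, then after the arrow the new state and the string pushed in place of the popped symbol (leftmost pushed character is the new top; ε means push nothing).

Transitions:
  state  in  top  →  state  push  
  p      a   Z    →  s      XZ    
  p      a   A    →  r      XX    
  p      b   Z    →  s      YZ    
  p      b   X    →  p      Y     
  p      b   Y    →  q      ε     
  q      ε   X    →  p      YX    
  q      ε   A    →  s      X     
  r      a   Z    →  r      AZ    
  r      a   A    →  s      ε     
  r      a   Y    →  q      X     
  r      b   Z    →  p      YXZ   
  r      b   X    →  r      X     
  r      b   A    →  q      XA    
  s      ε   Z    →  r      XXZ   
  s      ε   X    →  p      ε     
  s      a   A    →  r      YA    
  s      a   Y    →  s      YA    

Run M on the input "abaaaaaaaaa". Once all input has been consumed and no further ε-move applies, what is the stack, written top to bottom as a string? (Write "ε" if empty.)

YAAAAAAAAAZ

(p, abaaaaaaaaa, Z)
  read a, top Z: go to s, push XZ → (s, baaaaaaaaa, XZ)
  ε-move, top X: go to p, push ε → (p, baaaaaaaaa, Z)
  read b, top Z: go to s, push YZ → (s, aaaaaaaaa, YZ)
  read a, top Y: go to s, push YA → (s, aaaaaaaa, YAZ)
  read a, top Y: go to s, push YA → (s, aaaaaaa, YAAZ)
  read a, top Y: go to s, push YA → (s, aaaaaa, YAAAZ)
  read a, top Y: go to s, push YA → (s, aaaaa, YAAAAZ)
  read a, top Y: go to s, push YA → (s, aaaa, YAAAAAZ)
  read a, top Y: go to s, push YA → (s, aaa, YAAAAAAZ)
  read a, top Y: go to s, push YA → (s, aa, YAAAAAAAZ)
  read a, top Y: go to s, push YA → (s, a, YAAAAAAAAZ)
  read a, top Y: go to s, push YA → (s, ε, YAAAAAAAAAZ)
All input consumed in state s with stack YAAAAAAAAAZ.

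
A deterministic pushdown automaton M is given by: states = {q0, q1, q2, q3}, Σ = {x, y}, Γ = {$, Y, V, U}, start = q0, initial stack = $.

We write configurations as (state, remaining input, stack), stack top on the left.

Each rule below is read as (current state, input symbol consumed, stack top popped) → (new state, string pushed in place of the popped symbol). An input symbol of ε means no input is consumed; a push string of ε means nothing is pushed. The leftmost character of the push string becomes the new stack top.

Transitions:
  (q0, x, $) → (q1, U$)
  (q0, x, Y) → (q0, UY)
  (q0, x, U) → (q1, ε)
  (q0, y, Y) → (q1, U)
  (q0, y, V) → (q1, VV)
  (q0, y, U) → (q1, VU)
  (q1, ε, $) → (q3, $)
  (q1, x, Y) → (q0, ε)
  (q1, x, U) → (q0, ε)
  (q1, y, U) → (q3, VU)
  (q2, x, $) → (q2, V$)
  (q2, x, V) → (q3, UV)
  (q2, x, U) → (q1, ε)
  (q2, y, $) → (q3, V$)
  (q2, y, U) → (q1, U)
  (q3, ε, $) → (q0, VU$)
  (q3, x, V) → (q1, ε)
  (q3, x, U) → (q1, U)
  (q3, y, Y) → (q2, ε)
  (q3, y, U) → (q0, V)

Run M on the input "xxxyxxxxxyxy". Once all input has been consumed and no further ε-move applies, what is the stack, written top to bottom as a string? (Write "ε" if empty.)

(q0, xxxyxxxxxyxy, $) ⊢ (q1, xxyxxxxxyxy, U$) ⊢ (q0, xyxxxxxyxy, $) ⊢ (q1, yxxxxxyxy, U$) ⊢ (q3, xxxxxyxy, VU$) ⊢ (q1, xxxxyxy, U$) ⊢ (q0, xxxyxy, $) ⊢ (q1, xxyxy, U$) ⊢ (q0, xyxy, $) ⊢ (q1, yxy, U$) ⊢ (q3, xy, VU$) ⊢ (q1, y, U$) ⊢ (q3, ε, VU$)
All input consumed in state q3 with stack VU$.

VU$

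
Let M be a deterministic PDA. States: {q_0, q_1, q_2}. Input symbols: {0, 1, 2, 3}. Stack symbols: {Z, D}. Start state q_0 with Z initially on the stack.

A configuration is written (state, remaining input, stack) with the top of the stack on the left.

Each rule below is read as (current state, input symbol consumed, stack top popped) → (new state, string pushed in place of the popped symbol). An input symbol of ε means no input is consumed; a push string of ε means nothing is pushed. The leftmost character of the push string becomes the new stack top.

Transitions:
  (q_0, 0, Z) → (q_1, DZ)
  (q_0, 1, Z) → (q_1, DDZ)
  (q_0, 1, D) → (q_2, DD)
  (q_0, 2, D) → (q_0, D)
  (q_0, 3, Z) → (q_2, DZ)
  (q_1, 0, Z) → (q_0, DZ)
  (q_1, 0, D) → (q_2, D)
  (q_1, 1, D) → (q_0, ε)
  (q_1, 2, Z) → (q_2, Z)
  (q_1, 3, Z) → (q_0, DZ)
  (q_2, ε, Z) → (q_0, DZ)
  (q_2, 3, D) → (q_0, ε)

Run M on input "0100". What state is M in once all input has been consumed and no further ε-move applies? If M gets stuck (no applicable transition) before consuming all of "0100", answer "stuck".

(q_0, 0100, Z)
  read 0, top Z: go to q_1, push DZ → (q_1, 100, DZ)
  read 1, top D: go to q_0, push ε → (q_0, 00, Z)
  read 0, top Z: go to q_1, push DZ → (q_1, 0, DZ)
  read 0, top D: go to q_2, push D → (q_2, ε, DZ)
All input consumed; M is in state q_2.

q_2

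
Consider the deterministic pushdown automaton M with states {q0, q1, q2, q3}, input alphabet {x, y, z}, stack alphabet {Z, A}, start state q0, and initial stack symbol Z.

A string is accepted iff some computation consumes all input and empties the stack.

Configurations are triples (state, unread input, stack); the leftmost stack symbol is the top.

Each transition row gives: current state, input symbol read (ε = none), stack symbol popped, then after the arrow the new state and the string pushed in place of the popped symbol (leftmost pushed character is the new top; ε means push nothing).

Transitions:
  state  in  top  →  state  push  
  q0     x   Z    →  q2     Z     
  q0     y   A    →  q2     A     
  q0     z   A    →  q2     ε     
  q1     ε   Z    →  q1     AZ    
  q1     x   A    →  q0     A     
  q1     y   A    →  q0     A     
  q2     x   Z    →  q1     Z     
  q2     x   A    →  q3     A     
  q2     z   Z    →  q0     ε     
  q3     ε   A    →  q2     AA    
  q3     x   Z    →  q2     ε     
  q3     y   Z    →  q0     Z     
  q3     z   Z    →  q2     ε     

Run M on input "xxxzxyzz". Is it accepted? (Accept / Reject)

(q0, xxxzxyzz, Z)
  read x, top Z: go to q2, push Z → (q2, xxzxyzz, Z)
  read x, top Z: go to q1, push Z → (q1, xzxyzz, Z)
  ε-move, top Z: go to q1, push AZ → (q1, xzxyzz, AZ)
  read x, top A: go to q0, push A → (q0, zxyzz, AZ)
  read z, top A: go to q2, push ε → (q2, xyzz, Z)
  read x, top Z: go to q1, push Z → (q1, yzz, Z)
  ε-move, top Z: go to q1, push AZ → (q1, yzz, AZ)
  read y, top A: go to q0, push A → (q0, zz, AZ)
  read z, top A: go to q2, push ε → (q2, z, Z)
  read z, top Z: go to q0, push ε → (q0, ε, ε)
All input consumed and the stack is empty.

Accept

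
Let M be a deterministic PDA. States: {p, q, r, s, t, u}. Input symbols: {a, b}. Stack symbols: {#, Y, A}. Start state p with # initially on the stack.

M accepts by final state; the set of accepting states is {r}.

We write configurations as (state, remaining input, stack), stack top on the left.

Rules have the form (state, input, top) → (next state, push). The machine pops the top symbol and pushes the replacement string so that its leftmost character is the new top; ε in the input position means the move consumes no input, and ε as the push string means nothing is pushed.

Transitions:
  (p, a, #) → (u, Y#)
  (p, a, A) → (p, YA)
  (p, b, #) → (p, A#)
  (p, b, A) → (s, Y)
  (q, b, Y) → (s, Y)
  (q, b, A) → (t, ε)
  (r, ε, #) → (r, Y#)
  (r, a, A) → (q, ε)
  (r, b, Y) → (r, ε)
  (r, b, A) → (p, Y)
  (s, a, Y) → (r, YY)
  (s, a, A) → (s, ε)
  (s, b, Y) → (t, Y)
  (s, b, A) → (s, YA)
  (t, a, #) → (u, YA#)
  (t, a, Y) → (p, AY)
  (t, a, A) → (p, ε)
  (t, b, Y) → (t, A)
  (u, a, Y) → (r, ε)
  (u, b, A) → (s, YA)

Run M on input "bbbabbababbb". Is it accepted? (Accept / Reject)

(p, bbbabbababbb, #)
  read b, top #: go to p, push A# → (p, bbabbababbb, A#)
  read b, top A: go to s, push Y → (s, babbababbb, Y#)
  read b, top Y: go to t, push Y → (t, abbababbb, Y#)
  read a, top Y: go to p, push AY → (p, bbababbb, AY#)
  read b, top A: go to s, push Y → (s, bababbb, YY#)
  read b, top Y: go to t, push Y → (t, ababbb, YY#)
  read a, top Y: go to p, push AY → (p, babbb, AYY#)
  read b, top A: go to s, push Y → (s, abbb, YYY#)
  read a, top Y: go to r, push YY → (r, bbb, YYYY#)
  read b, top Y: go to r, push ε → (r, bb, YYY#)
  read b, top Y: go to r, push ε → (r, b, YY#)
  read b, top Y: go to r, push ε → (r, ε, Y#)
All input consumed; state r ∈ F.

Accept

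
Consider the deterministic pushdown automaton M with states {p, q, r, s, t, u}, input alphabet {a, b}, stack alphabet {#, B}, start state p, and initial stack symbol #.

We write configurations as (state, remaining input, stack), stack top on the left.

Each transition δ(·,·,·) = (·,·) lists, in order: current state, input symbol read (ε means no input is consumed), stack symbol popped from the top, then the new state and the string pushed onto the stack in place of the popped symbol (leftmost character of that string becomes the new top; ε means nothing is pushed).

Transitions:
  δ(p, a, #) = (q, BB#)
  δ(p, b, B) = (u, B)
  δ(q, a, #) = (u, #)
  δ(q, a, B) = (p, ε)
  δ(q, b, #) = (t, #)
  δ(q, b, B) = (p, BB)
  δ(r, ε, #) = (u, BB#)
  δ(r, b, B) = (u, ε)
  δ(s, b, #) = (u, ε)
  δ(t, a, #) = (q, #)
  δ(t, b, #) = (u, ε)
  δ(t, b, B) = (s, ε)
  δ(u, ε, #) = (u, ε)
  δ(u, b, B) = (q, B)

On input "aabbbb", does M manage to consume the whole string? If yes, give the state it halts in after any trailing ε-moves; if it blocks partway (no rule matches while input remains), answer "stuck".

u

(p, aabbbb, #)
  read a, top #: go to q, push BB# → (q, abbbb, BB#)
  read a, top B: go to p, push ε → (p, bbbb, B#)
  read b, top B: go to u, push B → (u, bbb, B#)
  read b, top B: go to q, push B → (q, bb, B#)
  read b, top B: go to p, push BB → (p, b, BB#)
  read b, top B: go to u, push B → (u, ε, BB#)
All input consumed; M is in state u.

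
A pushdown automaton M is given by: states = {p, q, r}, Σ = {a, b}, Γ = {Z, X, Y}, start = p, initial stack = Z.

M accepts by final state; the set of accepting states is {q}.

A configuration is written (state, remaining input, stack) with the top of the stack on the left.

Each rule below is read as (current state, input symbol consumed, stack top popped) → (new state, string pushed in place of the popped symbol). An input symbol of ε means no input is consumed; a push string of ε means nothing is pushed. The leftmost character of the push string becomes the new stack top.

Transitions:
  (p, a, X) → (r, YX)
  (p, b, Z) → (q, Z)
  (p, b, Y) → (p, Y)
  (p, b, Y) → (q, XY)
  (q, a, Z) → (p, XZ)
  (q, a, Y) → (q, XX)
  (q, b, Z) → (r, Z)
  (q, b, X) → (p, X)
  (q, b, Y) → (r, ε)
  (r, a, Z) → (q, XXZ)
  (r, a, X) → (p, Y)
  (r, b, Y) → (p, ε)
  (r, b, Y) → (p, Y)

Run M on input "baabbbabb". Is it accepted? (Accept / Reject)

Accept

One accepting computation: (p, baabbbabb, Z) ⊢ (q, aabbbabb, Z) ⊢ (p, abbbabb, XZ) ⊢ (r, bbbabb, YXZ) ⊢ (p, bbabb, YXZ) ⊢ (q, babb, XYXZ) ⊢ (p, abb, XYXZ) ⊢ (r, bb, YXYXZ) ⊢ (p, b, YXYXZ) ⊢ (q, ε, XYXYXZ)
All input consumed and state q ∈ F.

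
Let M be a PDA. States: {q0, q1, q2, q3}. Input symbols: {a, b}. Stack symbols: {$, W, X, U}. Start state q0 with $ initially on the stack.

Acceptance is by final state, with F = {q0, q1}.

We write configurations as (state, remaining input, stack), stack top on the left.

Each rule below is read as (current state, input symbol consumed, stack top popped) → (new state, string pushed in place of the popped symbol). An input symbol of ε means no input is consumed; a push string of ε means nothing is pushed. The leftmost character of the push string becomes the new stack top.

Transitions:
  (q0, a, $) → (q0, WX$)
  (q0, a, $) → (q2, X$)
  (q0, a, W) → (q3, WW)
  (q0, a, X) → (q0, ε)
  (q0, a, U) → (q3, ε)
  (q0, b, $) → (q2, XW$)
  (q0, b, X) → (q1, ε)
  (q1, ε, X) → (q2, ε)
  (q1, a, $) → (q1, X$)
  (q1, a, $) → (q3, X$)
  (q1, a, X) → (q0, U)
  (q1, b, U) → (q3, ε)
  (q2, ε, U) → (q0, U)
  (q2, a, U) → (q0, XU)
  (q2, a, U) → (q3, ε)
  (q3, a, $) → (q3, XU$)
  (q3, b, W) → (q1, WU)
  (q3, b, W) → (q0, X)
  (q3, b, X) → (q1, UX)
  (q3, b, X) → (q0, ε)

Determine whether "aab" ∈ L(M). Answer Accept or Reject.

Accept

One accepting computation: (q0, aab, $) ⊢ (q0, ab, WX$) ⊢ (q3, b, WWX$) ⊢ (q1, ε, WUWX$)
All input consumed and state q1 ∈ F.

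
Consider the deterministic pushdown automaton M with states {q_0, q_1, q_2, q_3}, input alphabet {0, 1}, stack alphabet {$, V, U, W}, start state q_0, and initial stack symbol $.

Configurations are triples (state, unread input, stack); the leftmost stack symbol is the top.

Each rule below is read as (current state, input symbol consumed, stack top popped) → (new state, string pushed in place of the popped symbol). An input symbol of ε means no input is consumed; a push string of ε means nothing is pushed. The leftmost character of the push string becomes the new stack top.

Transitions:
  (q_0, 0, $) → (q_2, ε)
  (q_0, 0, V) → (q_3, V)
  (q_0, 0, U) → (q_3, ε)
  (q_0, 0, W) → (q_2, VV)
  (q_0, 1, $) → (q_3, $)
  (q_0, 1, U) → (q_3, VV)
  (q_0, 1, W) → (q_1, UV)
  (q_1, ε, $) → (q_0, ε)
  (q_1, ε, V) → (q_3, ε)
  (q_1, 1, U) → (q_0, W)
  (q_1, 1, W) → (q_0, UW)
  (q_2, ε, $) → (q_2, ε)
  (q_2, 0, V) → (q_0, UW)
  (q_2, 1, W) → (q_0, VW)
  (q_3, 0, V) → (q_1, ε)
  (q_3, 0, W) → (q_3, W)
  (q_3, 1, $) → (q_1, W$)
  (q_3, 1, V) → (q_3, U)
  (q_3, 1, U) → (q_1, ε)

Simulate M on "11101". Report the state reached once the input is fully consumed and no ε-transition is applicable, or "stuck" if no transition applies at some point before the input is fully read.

(q_0, 11101, $)
  read 1, top $: go to q_3, push $ → (q_3, 1101, $)
  read 1, top $: go to q_1, push W$ → (q_1, 101, W$)
  read 1, top W: go to q_0, push UW → (q_0, 01, UW$)
  read 0, top U: go to q_3, push ε → (q_3, 1, W$)
No transition for (q_3, 1, top W); M blocks with input 1 remaining.

stuck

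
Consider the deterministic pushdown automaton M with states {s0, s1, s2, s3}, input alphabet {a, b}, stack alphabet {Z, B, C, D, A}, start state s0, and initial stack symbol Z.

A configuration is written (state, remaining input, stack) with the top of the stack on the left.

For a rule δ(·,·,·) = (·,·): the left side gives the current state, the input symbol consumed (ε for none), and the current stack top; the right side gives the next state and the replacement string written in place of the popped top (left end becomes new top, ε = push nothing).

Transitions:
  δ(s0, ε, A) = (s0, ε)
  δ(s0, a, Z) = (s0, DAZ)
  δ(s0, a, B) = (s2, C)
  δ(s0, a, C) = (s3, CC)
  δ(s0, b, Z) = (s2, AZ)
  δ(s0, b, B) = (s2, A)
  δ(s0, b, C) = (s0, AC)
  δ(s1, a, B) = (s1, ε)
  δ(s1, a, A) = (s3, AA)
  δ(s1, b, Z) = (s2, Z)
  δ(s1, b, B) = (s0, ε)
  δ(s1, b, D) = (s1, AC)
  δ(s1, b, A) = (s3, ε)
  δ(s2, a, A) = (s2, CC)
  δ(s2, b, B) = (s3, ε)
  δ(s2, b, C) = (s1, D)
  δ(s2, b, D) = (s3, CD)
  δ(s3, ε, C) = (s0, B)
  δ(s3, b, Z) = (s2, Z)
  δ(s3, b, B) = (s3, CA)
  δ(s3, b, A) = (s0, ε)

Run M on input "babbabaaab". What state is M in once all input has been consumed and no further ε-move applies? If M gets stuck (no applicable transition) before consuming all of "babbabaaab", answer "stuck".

stuck

(s0, babbabaaab, Z) ⊢ (s2, abbabaaab, AZ) ⊢ (s2, bbabaaab, CCZ) ⊢ (s1, babaaab, DCZ) ⊢ (s1, abaaab, ACCZ) ⊢ (s3, baaab, AACCZ) ⊢ (s0, aaab, ACCZ) ⊢ (s0, aaab, CCZ) ⊢ (s3, aab, CCCZ) ⊢ (s0, aab, BCCZ) ⊢ (s2, ab, CCCZ)
No transition for (s2, a, top C); M blocks with input ab remaining.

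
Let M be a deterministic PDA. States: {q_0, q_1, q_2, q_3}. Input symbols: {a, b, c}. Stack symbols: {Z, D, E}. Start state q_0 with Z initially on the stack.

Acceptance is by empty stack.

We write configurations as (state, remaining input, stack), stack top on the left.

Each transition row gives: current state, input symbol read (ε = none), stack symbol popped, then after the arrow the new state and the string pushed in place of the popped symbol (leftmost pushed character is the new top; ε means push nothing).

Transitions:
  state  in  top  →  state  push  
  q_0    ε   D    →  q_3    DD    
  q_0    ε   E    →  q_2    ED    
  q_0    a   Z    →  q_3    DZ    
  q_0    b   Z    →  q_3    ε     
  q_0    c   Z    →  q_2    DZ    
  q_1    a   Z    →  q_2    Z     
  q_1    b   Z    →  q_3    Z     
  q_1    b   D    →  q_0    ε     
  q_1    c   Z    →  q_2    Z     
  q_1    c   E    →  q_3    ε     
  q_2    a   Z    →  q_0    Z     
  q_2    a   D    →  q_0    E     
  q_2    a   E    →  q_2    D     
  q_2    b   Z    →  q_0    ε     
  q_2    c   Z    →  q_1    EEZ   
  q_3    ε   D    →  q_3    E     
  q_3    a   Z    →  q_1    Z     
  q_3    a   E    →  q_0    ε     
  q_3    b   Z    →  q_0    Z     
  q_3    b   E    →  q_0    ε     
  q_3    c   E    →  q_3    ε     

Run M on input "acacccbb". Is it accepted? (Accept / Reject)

(q_0, acacccbb, Z)
  read a, top Z: go to q_3, push DZ → (q_3, cacccbb, DZ)
  ε-move, top D: go to q_3, push E → (q_3, cacccbb, EZ)
  read c, top E: go to q_3, push ε → (q_3, acccbb, Z)
  read a, top Z: go to q_1, push Z → (q_1, cccbb, Z)
  read c, top Z: go to q_2, push Z → (q_2, ccbb, Z)
  read c, top Z: go to q_1, push EEZ → (q_1, cbb, EEZ)
  read c, top E: go to q_3, push ε → (q_3, bb, EZ)
  read b, top E: go to q_0, push ε → (q_0, b, Z)
  read b, top Z: go to q_3, push ε → (q_3, ε, ε)
All input consumed and the stack is empty.

Accept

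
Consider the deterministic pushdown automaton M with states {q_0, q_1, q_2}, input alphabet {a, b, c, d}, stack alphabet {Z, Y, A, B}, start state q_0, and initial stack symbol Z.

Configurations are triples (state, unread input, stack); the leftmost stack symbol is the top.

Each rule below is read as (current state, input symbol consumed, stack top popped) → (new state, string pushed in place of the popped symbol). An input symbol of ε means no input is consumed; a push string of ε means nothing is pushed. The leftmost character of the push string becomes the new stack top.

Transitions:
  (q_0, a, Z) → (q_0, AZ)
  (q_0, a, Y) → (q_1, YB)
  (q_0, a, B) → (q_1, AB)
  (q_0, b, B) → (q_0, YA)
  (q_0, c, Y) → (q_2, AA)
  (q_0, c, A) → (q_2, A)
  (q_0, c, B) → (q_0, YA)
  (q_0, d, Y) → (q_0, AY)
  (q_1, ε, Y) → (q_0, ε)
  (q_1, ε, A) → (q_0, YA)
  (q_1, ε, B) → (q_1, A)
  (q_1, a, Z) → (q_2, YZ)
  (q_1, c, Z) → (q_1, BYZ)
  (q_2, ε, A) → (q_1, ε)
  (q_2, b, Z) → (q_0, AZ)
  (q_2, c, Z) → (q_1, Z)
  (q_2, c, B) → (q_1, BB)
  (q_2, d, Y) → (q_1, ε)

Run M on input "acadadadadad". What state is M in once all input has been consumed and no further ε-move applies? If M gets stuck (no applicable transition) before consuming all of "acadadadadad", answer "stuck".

q_1

(q_0, acadadadadad, Z)
  read a, top Z: go to q_0, push AZ → (q_0, cadadadadad, AZ)
  read c, top A: go to q_2, push A → (q_2, adadadadad, AZ)
  ε-move, top A: go to q_1, push ε → (q_1, adadadadad, Z)
  read a, top Z: go to q_2, push YZ → (q_2, dadadadad, YZ)
  read d, top Y: go to q_1, push ε → (q_1, adadadad, Z)
  read a, top Z: go to q_2, push YZ → (q_2, dadadad, YZ)
  read d, top Y: go to q_1, push ε → (q_1, adadad, Z)
  read a, top Z: go to q_2, push YZ → (q_2, dadad, YZ)
  read d, top Y: go to q_1, push ε → (q_1, adad, Z)
  read a, top Z: go to q_2, push YZ → (q_2, dad, YZ)
  read d, top Y: go to q_1, push ε → (q_1, ad, Z)
  read a, top Z: go to q_2, push YZ → (q_2, d, YZ)
  read d, top Y: go to q_1, push ε → (q_1, ε, Z)
All input consumed; M is in state q_1.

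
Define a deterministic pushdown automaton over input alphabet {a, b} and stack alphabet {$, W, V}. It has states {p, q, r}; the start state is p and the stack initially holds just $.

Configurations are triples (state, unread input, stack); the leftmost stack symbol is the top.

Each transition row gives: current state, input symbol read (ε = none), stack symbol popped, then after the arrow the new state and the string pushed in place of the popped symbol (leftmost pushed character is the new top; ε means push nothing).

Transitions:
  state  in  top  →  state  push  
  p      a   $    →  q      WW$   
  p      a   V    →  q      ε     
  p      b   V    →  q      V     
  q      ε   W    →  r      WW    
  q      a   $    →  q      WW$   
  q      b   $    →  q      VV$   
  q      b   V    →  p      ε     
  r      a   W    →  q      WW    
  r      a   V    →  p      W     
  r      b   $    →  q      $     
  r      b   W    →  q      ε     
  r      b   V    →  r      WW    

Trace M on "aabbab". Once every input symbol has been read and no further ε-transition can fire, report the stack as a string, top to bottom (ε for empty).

WWWWWWW$

(p, aabbab, $)
  read a, top $: go to q, push WW$ → (q, abbab, WW$)
  ε-move, top W: go to r, push WW → (r, abbab, WWW$)
  read a, top W: go to q, push WW → (q, bbab, WWWW$)
  ε-move, top W: go to r, push WW → (r, bbab, WWWWW$)
  read b, top W: go to q, push ε → (q, bab, WWWW$)
  ε-move, top W: go to r, push WW → (r, bab, WWWWW$)
  read b, top W: go to q, push ε → (q, ab, WWWW$)
  ε-move, top W: go to r, push WW → (r, ab, WWWWW$)
  read a, top W: go to q, push WW → (q, b, WWWWWW$)
  ε-move, top W: go to r, push WW → (r, b, WWWWWWW$)
  read b, top W: go to q, push ε → (q, ε, WWWWWW$)
  ε-move, top W: go to r, push WW → (r, ε, WWWWWWW$)
All input consumed in state r with stack WWWWWWW$.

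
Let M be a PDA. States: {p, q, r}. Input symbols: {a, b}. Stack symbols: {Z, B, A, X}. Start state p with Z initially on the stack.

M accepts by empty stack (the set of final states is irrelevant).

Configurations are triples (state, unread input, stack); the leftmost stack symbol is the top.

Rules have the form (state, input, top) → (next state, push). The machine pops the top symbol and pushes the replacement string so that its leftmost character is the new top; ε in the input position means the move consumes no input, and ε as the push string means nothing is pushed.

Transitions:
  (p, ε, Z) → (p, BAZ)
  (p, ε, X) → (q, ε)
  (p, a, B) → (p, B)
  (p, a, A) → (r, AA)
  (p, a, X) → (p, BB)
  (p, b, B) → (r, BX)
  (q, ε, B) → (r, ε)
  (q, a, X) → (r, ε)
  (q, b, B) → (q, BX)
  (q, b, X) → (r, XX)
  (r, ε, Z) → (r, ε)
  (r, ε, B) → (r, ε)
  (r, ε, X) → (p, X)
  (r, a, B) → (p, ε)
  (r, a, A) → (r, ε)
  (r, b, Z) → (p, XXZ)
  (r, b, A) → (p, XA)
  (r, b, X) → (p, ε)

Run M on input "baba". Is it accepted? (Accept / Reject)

Accept

One accepting computation: (p, baba, Z) ⊢ (p, baba, BAZ) ⊢ (r, aba, BXAZ) ⊢ (r, aba, XAZ) ⊢ (p, aba, XAZ) ⊢ (p, ba, BBAZ) ⊢ (r, a, BXBAZ) ⊢ (r, a, XBAZ) ⊢ (p, a, XBAZ) ⊢ (q, a, BAZ) ⊢ (r, a, AZ) ⊢ (r, ε, Z) ⊢ (r, ε, ε)
All input consumed and the stack is empty.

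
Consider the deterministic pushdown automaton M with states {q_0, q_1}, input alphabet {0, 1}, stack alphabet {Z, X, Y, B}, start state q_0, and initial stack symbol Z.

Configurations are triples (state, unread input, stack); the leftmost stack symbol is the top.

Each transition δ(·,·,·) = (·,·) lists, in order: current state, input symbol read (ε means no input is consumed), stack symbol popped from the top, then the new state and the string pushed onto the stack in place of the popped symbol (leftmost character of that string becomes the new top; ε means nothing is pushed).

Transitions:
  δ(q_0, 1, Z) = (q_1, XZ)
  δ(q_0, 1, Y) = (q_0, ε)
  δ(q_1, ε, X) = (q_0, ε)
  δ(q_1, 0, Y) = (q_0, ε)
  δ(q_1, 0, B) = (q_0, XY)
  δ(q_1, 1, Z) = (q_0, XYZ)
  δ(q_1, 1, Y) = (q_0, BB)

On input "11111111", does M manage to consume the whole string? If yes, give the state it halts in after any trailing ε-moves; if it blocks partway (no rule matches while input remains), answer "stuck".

q_0

(q_0, 11111111, Z)
  read 1, top Z: go to q_1, push XZ → (q_1, 1111111, XZ)
  ε-move, top X: go to q_0, push ε → (q_0, 1111111, Z)
  read 1, top Z: go to q_1, push XZ → (q_1, 111111, XZ)
  ε-move, top X: go to q_0, push ε → (q_0, 111111, Z)
  read 1, top Z: go to q_1, push XZ → (q_1, 11111, XZ)
  ε-move, top X: go to q_0, push ε → (q_0, 11111, Z)
  read 1, top Z: go to q_1, push XZ → (q_1, 1111, XZ)
  ε-move, top X: go to q_0, push ε → (q_0, 1111, Z)
  read 1, top Z: go to q_1, push XZ → (q_1, 111, XZ)
  ε-move, top X: go to q_0, push ε → (q_0, 111, Z)
  read 1, top Z: go to q_1, push XZ → (q_1, 11, XZ)
  ε-move, top X: go to q_0, push ε → (q_0, 11, Z)
  read 1, top Z: go to q_1, push XZ → (q_1, 1, XZ)
  ε-move, top X: go to q_0, push ε → (q_0, 1, Z)
  read 1, top Z: go to q_1, push XZ → (q_1, ε, XZ)
  ε-move, top X: go to q_0, push ε → (q_0, ε, Z)
All input consumed; M is in state q_0.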